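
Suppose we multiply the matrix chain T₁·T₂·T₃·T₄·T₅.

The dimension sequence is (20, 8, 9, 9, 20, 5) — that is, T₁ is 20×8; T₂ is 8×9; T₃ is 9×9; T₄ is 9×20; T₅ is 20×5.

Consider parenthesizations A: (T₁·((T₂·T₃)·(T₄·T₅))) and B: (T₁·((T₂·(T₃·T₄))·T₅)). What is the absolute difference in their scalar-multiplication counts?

Order A = (T₁·((T₂·T₃)·(T₄·T₅))): (T₂·T₃): 8×9 by 9×9 → 8×9, cost 8·9·9 = 648; (T₄·T₅): 9×20 by 20×5 → 9×5, cost 9·20·5 = 900; ((T₂·T₃)·(T₄·T₅)): 8×9 by 9×5 → 8×5, cost 8·9·5 = 360; cumulative 1908; (T₁·((T₂·T₃)·(T₄·T₅))): 20×8 by 8×5 → 20×5, cost 20·8·5 = 800; cumulative 2708. Total 2708.
Order B = (T₁·((T₂·(T₃·T₄))·T₅)): (T₃·T₄): 9×9 by 9×20 → 9×20, cost 9·9·20 = 1620; (T₂·(T₃·T₄)): 8×9 by 9×20 → 8×20, cost 8·9·20 = 1440; cumulative 3060; ((T₂·(T₃·T₄))·T₅): 8×20 by 20×5 → 8×5, cost 8·20·5 = 800; cumulative 3860; (T₁·((T₂·(T₃·T₄))·T₅)): 20×8 by 8×5 → 20×5, cost 20·8·5 = 800; cumulative 4660. Total 4660.
Difference: |2708 − 4660| = 1952.

1952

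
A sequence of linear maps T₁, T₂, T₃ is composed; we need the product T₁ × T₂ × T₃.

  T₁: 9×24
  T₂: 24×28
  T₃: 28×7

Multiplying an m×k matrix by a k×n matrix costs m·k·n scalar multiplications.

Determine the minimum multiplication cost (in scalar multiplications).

Order (T₁ × (T₂ × T₃)): (T₂ × T₃): 24×28 by 28×7 → 24×7, cost 24·28·7 = 4704; (T₁ × (T₂ × T₃)): 9×24 by 24×7 → 9×7, cost 9·24·7 = 1512; cumulative 6216. Total 6216.
Order ((T₁ × T₂) × T₃): (T₁ × T₂): 9×24 by 24×28 → 9×28, cost 9·24·28 = 6048; ((T₁ × T₂) × T₃): 9×28 by 28×7 → 9×7, cost 9·28·7 = 1764; cumulative 7812. Total 7812.
Minimum: 6216.

6216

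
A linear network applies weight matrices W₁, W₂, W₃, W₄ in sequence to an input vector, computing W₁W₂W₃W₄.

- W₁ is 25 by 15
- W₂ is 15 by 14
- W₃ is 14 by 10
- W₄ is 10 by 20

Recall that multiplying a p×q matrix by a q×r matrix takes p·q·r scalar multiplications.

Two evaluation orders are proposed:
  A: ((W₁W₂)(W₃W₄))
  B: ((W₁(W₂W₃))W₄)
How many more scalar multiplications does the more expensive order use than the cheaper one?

Order A = ((W₁W₂)(W₃W₄)): (W₁W₂): 25×15 by 15×14 → 25×14, cost 25·15·14 = 5250; (W₃W₄): 14×10 by 10×20 → 14×20, cost 14·10·20 = 2800; ((W₁W₂)(W₃W₄)): 25×14 by 14×20 → 25×20, cost 25·14·20 = 7000; cumulative 15050. Total 15050.
Order B = ((W₁(W₂W₃))W₄): (W₂W₃): 15×14 by 14×10 → 15×10, cost 15·14·10 = 2100; (W₁(W₂W₃)): 25×15 by 15×10 → 25×10, cost 25·15·10 = 3750; cumulative 5850; ((W₁(W₂W₃))W₄): 25×10 by 10×20 → 25×20, cost 25·10·20 = 5000; cumulative 10850. Total 10850.
Difference: |15050 − 10850| = 4200.

4200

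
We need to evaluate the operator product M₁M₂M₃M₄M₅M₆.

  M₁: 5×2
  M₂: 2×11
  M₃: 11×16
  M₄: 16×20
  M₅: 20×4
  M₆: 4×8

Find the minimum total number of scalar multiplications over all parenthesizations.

Adjacent pairs: M₁M₂ = 5·2·11 = 110; M₂M₃ = 2·11·16 = 352; M₃M₄ = 11·16·20 = 3520; M₄M₅ = 16·20·4 = 1280; M₅M₆ = 20·4·8 = 640.
Length 3: M₁..M₃: k=1: 0+352+5·2·16=512; k=2: 110+0+5·11·16=990 → min 512 | M₂..M₄: k=2: 0+3520+2·11·20=3960; k=3: 352+0+2·16·20=992 → min 992 | M₃..M₅: k=3: 0+1280+11·16·4=1984; k=4: 3520+0+11·20·4=4400 → min 1984 | M₄..M₆: k=4: 0+640+16·20·8=3200; k=5: 1280+0+16·4·8=1792 → min 1792.
Length 4: M₁..M₄: k=1: 0+992+5·2·20=1192; k=2: 110+3520+5·11·20=4730; k=3: 512+0+5·16·20=2112 → min 1192 | M₂..M₅: k=2: 0+1984+2·11·4=2072; k=3: 352+1280+2·16·4=1760; k=4: 992+0+2·20·4=1152 → min 1152 | M₃..M₆: k=3: 0+1792+11·16·8=3200; k=4: 3520+640+11·20·8=5920; k=5: 1984+0+11·4·8=2336 → min 2336.
Length 5: M₁..M₅: k=1: 0+1152+5·2·4=1192; k=2: 110+1984+5·11·4=2314; k=3: 512+1280+5·16·4=2112; k=4: 1192+0+5·20·4=1592 → min 1192 | M₂..M₆: k=2: 0+2336+2·11·8=2512; k=3: 352+1792+2·16·8=2400; k=4: 992+640+2·20·8=1952; k=5: 1152+0+2·4·8=1216 → min 1216.
Length 6: M₁..M₆: k=1: 0+1216+5·2·8=1296; k=2: 110+2336+5·11·8=2886; k=3: 512+1792+5·16·8=2944; k=4: 1192+640+5·20·8=2632; k=5: 1192+0+5·4·8=1352 → min 1296.
Optimal order: (M₁((((M₂M₃)M₄)M₅)M₆)) with cost 1296.

1296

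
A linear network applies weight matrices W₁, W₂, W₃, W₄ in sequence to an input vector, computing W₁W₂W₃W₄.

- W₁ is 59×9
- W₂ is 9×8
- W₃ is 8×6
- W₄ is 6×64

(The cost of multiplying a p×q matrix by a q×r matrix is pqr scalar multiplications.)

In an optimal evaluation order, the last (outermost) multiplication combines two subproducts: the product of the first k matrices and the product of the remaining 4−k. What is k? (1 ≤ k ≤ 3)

3

Adjacent pairs: W₁W₂ = 59·9·8 = 4248; W₂W₃ = 9·8·6 = 432; W₃W₄ = 8·6·64 = 3072.
Length 3: W₁..W₃: k=1: 0+432+59·9·6=3618; k=2: 4248+0+59·8·6=7080 → min 3618 | W₂..W₄: k=2: 0+3072+9·8·64=7680; k=3: 432+0+9·6·64=3888 → min 3888.
Top-level splits: k=1: (W₁..W₁)·(W₂..W₄) → 0+3888+59·9·64 = 37872; k=2: (W₁..W₂)·(W₃..W₄) → 4248+3072+59·8·64 = 37528; k=3: (W₁..W₃)·(W₄..W₄) → 3618+0+59·6·64 = 26274.
Best split is after W₃, i.e. k = 3.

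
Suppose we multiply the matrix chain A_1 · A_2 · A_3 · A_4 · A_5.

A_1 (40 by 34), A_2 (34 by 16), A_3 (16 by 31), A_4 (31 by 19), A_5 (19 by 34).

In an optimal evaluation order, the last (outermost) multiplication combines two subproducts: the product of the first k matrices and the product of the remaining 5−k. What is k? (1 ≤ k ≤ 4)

Adjacent pairs: A_1A_2 = 40·34·16 = 21760; A_2A_3 = 34·16·31 = 16864; A_3A_4 = 16·31·19 = 9424; A_4A_5 = 31·19·34 = 20026.
Length 3: A_1..A_3: k=1: 0+16864+40·34·31=59024; k=2: 21760+0+40·16·31=41600 → min 41600 | A_2..A_4: k=2: 0+9424+34·16·19=19760; k=3: 16864+0+34·31·19=36890 → min 19760 | A_3..A_5: k=3: 0+20026+16·31·34=36890; k=4: 9424+0+16·19·34=19760 → min 19760.
Length 4: A_1..A_4: k=1: 0+19760+40·34·19=45600; k=2: 21760+9424+40·16·19=43344; k=3: 41600+0+40·31·19=65160 → min 43344 | A_2..A_5: k=2: 0+19760+34·16·34=38256; k=3: 16864+20026+34·31·34=72726; k=4: 19760+0+34·19·34=41724 → min 38256.
Top-level splits: k=1: (A_1..A_1)·(A_2..A_5) → 0+38256+40·34·34 = 84496; k=2: (A_1..A_2)·(A_3..A_5) → 21760+19760+40·16·34 = 63280; k=3: (A_1..A_3)·(A_4..A_5) → 41600+20026+40·31·34 = 103786; k=4: (A_1..A_4)·(A_5..A_5) → 43344+0+40·19·34 = 69184.
Best split is after A_2, i.e. k = 2.

2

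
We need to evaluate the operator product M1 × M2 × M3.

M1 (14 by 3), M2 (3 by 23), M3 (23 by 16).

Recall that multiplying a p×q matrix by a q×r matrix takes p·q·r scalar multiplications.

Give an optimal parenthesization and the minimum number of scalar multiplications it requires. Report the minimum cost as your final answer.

(M1 × (M2 × M3)): cost 1776.
((M1 × M2) × M3): cost 6118.
Optimal: (M1 × (M2 × M3)) with cost 1776.

1776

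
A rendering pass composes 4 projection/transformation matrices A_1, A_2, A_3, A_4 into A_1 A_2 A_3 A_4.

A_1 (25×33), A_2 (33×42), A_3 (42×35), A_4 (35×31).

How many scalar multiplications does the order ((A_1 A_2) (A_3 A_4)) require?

112770

(A_1 A_2): 25×33 by 33×42 → 25×42, cost 25·33·42 = 34650
(A_3 A_4): 42×35 by 35×31 → 42×31, cost 42·35·31 = 45570
((A_1 A_2) (A_3 A_4)): 25×42 by 42×31 → 25×31, cost 25·42·31 = 32550; cumulative 112770
Total: 112770 scalar multiplications.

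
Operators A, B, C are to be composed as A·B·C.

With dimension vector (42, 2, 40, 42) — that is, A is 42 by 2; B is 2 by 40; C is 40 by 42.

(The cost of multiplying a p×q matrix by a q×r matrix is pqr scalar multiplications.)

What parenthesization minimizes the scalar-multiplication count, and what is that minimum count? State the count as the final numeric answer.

6888

(A·(B·C)): cost 6888.
((A·B)·C): cost 73920.
Optimal: (A·(B·C)) with cost 6888.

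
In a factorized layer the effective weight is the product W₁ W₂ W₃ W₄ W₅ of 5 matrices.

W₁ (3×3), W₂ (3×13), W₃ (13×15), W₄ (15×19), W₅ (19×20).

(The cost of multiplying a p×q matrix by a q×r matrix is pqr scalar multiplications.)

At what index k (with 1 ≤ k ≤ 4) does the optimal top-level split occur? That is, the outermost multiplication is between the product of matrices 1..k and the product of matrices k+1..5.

4

Adjacent pairs: W₁W₂ = 3·3·13 = 117; W₂W₃ = 3·13·15 = 585; W₃W₄ = 13·15·19 = 3705; W₄W₅ = 15·19·20 = 5700.
Length 3: W₁..W₃: k=1: 0+585+3·3·15=720; k=2: 117+0+3·13·15=702 → min 702 | W₂..W₄: k=2: 0+3705+3·13·19=4446; k=3: 585+0+3·15·19=1440 → min 1440 | W₃..W₅: k=3: 0+5700+13·15·20=9600; k=4: 3705+0+13·19·20=8645 → min 8645.
Length 4: W₁..W₄: k=1: 0+1440+3·3·19=1611; k=2: 117+3705+3·13·19=4563; k=3: 702+0+3·15·19=1557 → min 1557 | W₂..W₅: k=2: 0+8645+3·13·20=9425; k=3: 585+5700+3·15·20=7185; k=4: 1440+0+3·19·20=2580 → min 2580.
Top-level splits: k=1: (W₁..W₁)·(W₂..W₅) → 0+2580+3·3·20 = 2760; k=2: (W₁..W₂)·(W₃..W₅) → 117+8645+3·13·20 = 9542; k=3: (W₁..W₃)·(W₄..W₅) → 702+5700+3·15·20 = 7302; k=4: (W₁..W₄)·(W₅..W₅) → 1557+0+3·19·20 = 2697.
Best split is after W₄, i.e. k = 4.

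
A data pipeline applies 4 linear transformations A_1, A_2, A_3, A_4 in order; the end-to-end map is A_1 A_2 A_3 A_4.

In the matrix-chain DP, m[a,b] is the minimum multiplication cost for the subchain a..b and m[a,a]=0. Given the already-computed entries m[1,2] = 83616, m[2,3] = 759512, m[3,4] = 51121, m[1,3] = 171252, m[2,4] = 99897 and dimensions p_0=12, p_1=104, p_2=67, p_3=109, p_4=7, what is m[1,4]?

108633

m[1,4] = min over k∈[1,3] of m[1,k]+m[k+1,4]+p_{0}·p_k·p_{4}.
k=1: 0 + 99897 + 12·104·7 = 108633; k=2: 83616 + 51121 + 12·67·7 = 140365; k=3: 171252 + 0 + 12·109·7 = 180408.
Minimum: 108633 at k=1.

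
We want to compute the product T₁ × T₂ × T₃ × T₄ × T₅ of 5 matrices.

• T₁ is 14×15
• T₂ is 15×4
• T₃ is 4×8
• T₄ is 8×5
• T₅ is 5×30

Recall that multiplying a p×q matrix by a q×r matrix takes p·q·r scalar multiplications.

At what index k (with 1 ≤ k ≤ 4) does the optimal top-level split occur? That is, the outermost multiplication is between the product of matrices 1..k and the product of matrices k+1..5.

Adjacent pairs: T₁T₂ = 14·15·4 = 840; T₂T₃ = 15·4·8 = 480; T₃T₄ = 4·8·5 = 160; T₄T₅ = 8·5·30 = 1200.
Length 3: T₁..T₃: k=1: 0+480+14·15·8=2160; k=2: 840+0+14·4·8=1288 → min 1288 | T₂..T₄: k=2: 0+160+15·4·5=460; k=3: 480+0+15·8·5=1080 → min 460 | T₃..T₅: k=3: 0+1200+4·8·30=2160; k=4: 160+0+4·5·30=760 → min 760.
Length 4: T₁..T₄: k=1: 0+460+14·15·5=1510; k=2: 840+160+14·4·5=1280; k=3: 1288+0+14·8·5=1848 → min 1280 | T₂..T₅: k=2: 0+760+15·4·30=2560; k=3: 480+1200+15·8·30=5280; k=4: 460+0+15·5·30=2710 → min 2560.
Top-level splits: k=1: (T₁..T₁)·(T₂..T₅) → 0+2560+14·15·30 = 8860; k=2: (T₁..T₂)·(T₃..T₅) → 840+760+14·4·30 = 3280; k=3: (T₁..T₃)·(T₄..T₅) → 1288+1200+14·8·30 = 5848; k=4: (T₁..T₄)·(T₅..T₅) → 1280+0+14·5·30 = 3380.
Best split is after T₂, i.e. k = 2.

2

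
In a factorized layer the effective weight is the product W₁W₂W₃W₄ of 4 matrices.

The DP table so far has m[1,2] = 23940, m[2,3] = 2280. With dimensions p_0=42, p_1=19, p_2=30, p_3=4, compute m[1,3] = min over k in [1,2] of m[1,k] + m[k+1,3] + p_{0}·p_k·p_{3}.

5472

m[1,3] = min over k∈[1,2] of m[1,k]+m[k+1,3]+p_{0}·p_k·p_{3}.
k=1: 0 + 2280 + 42·19·4 = 5472; k=2: 23940 + 0 + 42·30·4 = 28980.
Minimum: 5472 at k=1.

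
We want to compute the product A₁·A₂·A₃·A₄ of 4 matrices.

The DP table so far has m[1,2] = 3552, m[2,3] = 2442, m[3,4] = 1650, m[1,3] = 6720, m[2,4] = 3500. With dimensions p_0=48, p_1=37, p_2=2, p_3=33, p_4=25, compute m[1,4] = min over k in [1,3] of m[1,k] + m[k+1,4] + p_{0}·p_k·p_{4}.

7602

m[1,4] = min over k∈[1,3] of m[1,k]+m[k+1,4]+p_{0}·p_k·p_{4}.
k=1: 0 + 3500 + 48·37·25 = 47900; k=2: 3552 + 1650 + 48·2·25 = 7602; k=3: 6720 + 0 + 48·33·25 = 46320.
Minimum: 7602 at k=2.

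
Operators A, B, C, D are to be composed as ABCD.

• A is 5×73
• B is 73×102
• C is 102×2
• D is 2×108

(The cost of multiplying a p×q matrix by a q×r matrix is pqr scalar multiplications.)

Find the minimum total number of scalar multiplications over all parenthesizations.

16702

Adjacent pairs: AB = 5·73·102 = 37230; BC = 73·102·2 = 14892; CD = 102·2·108 = 22032.
Length 3: A..C: k=1: 0+14892+5·73·2=15622; k=2: 37230+0+5·102·2=38250 → min 15622 | B..D: k=2: 0+22032+73·102·108=826200; k=3: 14892+0+73·2·108=30660 → min 30660.
Length 4: A..D: k=1: 0+30660+5·73·108=70080; k=2: 37230+22032+5·102·108=114342; k=3: 15622+0+5·2·108=16702 → min 16702.
Optimal order: ((A(BC))D) with cost 16702.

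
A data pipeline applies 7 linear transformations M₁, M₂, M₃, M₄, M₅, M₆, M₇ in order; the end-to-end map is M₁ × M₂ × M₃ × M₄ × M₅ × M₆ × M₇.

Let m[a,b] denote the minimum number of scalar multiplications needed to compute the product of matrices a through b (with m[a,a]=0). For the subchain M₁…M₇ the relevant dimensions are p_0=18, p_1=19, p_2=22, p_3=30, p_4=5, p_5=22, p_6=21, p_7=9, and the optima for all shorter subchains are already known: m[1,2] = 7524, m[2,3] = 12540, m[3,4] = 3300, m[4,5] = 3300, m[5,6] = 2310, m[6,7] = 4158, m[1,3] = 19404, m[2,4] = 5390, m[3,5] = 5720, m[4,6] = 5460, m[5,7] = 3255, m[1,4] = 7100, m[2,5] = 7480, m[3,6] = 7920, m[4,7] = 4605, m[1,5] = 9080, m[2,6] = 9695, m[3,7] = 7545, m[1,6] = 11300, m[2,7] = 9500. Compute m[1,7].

11165

m[1,7] = min over k∈[1,6] of m[1,k]+m[k+1,7]+p_{0}·p_k·p_{7}.
k=1: 0 + 9500 + 18·19·9 = 12578; k=2: 7524 + 7545 + 18·22·9 = 18633; k=3: 19404 + 4605 + 18·30·9 = 28869; k=4: 7100 + 3255 + 18·5·9 = 11165; k=5: 9080 + 4158 + 18·22·9 = 16802; k=6: 11300 + 0 + 18·21·9 = 14702.
Minimum: 11165 at k=4.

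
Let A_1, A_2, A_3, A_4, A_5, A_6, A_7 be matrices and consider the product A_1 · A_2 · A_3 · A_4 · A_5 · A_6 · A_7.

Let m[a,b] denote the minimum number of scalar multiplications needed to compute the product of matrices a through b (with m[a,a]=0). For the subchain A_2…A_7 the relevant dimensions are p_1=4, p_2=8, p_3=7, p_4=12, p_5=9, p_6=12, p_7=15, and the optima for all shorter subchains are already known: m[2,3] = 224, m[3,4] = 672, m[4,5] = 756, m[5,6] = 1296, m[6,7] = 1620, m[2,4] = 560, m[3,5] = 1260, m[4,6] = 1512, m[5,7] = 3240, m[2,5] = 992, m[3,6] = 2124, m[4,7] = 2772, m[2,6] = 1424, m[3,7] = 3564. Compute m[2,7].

2144

m[2,7] = min over k∈[2,6] of m[2,k]+m[k+1,7]+p_{1}·p_k·p_{7}.
k=2: 0 + 3564 + 4·8·15 = 4044; k=3: 224 + 2772 + 4·7·15 = 3416; k=4: 560 + 3240 + 4·12·15 = 4520; k=5: 992 + 1620 + 4·9·15 = 3152; k=6: 1424 + 0 + 4·12·15 = 2144.
Minimum: 2144 at k=6.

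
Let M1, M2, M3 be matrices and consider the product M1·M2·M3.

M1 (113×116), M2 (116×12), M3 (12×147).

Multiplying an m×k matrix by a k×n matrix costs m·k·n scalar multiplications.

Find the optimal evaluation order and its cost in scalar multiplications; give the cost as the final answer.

356628

(M1·(M2·M3)): cost 2131500.
((M1·M2)·M3): cost 356628.
Optimal: ((M1·M2)·M3) with cost 356628.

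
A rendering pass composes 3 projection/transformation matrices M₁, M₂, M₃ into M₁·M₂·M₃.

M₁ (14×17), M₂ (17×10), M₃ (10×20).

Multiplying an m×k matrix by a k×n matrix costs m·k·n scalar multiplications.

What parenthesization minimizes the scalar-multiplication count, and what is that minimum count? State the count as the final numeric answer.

(M₁·(M₂·M₃)): cost 8160.
((M₁·M₂)·M₃): cost 5180.
Optimal: ((M₁·M₂)·M₃) with cost 5180.

5180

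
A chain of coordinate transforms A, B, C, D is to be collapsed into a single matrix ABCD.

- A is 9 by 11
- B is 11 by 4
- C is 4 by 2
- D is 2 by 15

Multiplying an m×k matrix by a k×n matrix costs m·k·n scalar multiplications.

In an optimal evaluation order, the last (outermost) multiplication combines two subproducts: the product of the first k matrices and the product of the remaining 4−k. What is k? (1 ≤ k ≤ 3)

Adjacent pairs: AB = 9·11·4 = 396; BC = 11·4·2 = 88; CD = 4·2·15 = 120.
Length 3: A..C: k=1: 0+88+9·11·2=286; k=2: 396+0+9·4·2=468 → min 286 | B..D: k=2: 0+120+11·4·15=780; k=3: 88+0+11·2·15=418 → min 418.
Top-level splits: k=1: (A..A)·(B..D) → 0+418+9·11·15 = 1903; k=2: (A..B)·(C..D) → 396+120+9·4·15 = 1056; k=3: (A..C)·(D..D) → 286+0+9·2·15 = 556.
Best split is after C, i.e. k = 3.

3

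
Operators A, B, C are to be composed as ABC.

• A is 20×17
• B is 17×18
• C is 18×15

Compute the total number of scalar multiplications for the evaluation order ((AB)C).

(AB): 20×17 by 17×18 → 20×18, cost 20·17·18 = 6120
((AB)C): 20×18 by 18×15 → 20×15, cost 20·18·15 = 5400; cumulative 11520
Total: 11520 scalar multiplications.

11520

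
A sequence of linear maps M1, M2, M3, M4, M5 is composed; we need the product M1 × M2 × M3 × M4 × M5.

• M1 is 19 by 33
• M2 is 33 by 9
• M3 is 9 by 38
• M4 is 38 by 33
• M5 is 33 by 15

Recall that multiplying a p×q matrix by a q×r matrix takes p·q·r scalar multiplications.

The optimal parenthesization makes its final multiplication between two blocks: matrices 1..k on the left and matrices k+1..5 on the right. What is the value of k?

2

Adjacent pairs: M1M2 = 19·33·9 = 5643; M2M3 = 33·9·38 = 11286; M3M4 = 9·38·33 = 11286; M4M5 = 38·33·15 = 18810.
Length 3: M1..M3: k=1: 0+11286+19·33·38=35112; k=2: 5643+0+19·9·38=12141 → min 12141 | M2..M4: k=2: 0+11286+33·9·33=21087; k=3: 11286+0+33·38·33=52668 → min 21087 | M3..M5: k=3: 0+18810+9·38·15=23940; k=4: 11286+0+9·33·15=15741 → min 15741.
Length 4: M1..M4: k=1: 0+21087+19·33·33=41778; k=2: 5643+11286+19·9·33=22572; k=3: 12141+0+19·38·33=35967 → min 22572 | M2..M5: k=2: 0+15741+33·9·15=20196; k=3: 11286+18810+33·38·15=48906; k=4: 21087+0+33·33·15=37422 → min 20196.
Top-level splits: k=1: (M1..M1)·(M2..M5) → 0+20196+19·33·15 = 29601; k=2: (M1..M2)·(M3..M5) → 5643+15741+19·9·15 = 23949; k=3: (M1..M3)·(M4..M5) → 12141+18810+19·38·15 = 41781; k=4: (M1..M4)·(M5..M5) → 22572+0+19·33·15 = 31977.
Best split is after M2, i.e. k = 2.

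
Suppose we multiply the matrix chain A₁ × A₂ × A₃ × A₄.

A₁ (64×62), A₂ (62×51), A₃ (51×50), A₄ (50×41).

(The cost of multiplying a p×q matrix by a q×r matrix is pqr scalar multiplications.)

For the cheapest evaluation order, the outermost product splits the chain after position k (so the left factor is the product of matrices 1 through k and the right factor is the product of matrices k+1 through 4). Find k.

1

Adjacent pairs: A₁A₂ = 64·62·51 = 202368; A₂A₃ = 62·51·50 = 158100; A₃A₄ = 51·50·41 = 104550.
Length 3: A₁..A₃: k=1: 0+158100+64·62·50=356500; k=2: 202368+0+64·51·50=365568 → min 356500 | A₂..A₄: k=2: 0+104550+62·51·41=234192; k=3: 158100+0+62·50·41=285200 → min 234192.
Top-level splits: k=1: (A₁..A₁)·(A₂..A₄) → 0+234192+64·62·41 = 396880; k=2: (A₁..A₂)·(A₃..A₄) → 202368+104550+64·51·41 = 440742; k=3: (A₁..A₃)·(A₄..A₄) → 356500+0+64·50·41 = 487700.
Best split is after A₁, i.e. k = 1.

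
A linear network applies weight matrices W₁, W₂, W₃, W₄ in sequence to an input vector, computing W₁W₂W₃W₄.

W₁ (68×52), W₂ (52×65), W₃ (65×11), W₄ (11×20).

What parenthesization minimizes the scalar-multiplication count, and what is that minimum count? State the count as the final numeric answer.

91036

Adjacent pairs: W₁W₂ = 68·52·65 = 229840; W₂W₃ = 52·65·11 = 37180; W₃W₄ = 65·11·20 = 14300.
Length 3: W₁..W₃: k=1: 0+37180+68·52·11=76076; k=2: 229840+0+68·65·11=278460 → min 76076 | W₂..W₄: k=2: 0+14300+52·65·20=81900; k=3: 37180+0+52·11·20=48620 → min 48620.
Length 4: W₁..W₄: k=1: 0+48620+68·52·20=119340; k=2: 229840+14300+68·65·20=332540; k=3: 76076+0+68·11·20=91036 → min 91036.
Optimal parenthesization: ((W₁(W₂W₃))W₄) with cost 91036.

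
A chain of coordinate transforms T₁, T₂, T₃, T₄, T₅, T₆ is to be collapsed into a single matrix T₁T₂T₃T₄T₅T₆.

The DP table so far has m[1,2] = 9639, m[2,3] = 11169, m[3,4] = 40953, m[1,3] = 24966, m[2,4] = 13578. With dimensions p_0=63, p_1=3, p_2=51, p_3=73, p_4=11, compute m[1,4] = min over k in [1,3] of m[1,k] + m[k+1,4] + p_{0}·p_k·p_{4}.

m[1,4] = min over k∈[1,3] of m[1,k]+m[k+1,4]+p_{0}·p_k·p_{4}.
k=1: 0 + 13578 + 63·3·11 = 15657; k=2: 9639 + 40953 + 63·51·11 = 85935; k=3: 24966 + 0 + 63·73·11 = 75555.
Minimum: 15657 at k=1.

15657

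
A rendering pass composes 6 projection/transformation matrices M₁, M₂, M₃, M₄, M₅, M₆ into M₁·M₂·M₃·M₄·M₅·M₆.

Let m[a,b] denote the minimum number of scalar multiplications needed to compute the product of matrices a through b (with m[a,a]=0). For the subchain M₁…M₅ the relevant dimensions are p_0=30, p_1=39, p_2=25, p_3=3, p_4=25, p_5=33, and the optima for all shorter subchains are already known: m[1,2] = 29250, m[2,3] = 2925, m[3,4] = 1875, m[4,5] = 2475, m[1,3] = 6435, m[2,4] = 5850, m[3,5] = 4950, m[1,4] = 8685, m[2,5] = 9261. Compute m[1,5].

11880

m[1,5] = min over k∈[1,4] of m[1,k]+m[k+1,5]+p_{0}·p_k·p_{5}.
k=1: 0 + 9261 + 30·39·33 = 47871; k=2: 29250 + 4950 + 30·25·33 = 58950; k=3: 6435 + 2475 + 30·3·33 = 11880; k=4: 8685 + 0 + 30·25·33 = 33435.
Minimum: 11880 at k=3.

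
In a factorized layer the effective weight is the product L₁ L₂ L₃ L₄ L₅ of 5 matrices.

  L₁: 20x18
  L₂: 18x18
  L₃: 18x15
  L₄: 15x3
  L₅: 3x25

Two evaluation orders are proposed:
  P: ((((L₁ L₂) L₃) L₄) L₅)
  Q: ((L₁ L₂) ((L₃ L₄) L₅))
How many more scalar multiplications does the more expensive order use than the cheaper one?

Order P = ((((L₁ L₂) L₃) L₄) L₅): (L₁ L₂): 20×18 by 18×18 → 20×18, cost 20·18·18 = 6480; ((L₁ L₂) L₃): 20×18 by 18×15 → 20×15, cost 20·18·15 = 5400; cumulative 11880; (((L₁ L₂) L₃) L₄): 20×15 by 15×3 → 20×3, cost 20·15·3 = 900; cumulative 12780; ((((L₁ L₂) L₃) L₄) L₅): 20×3 by 3×25 → 20×25, cost 20·3·25 = 1500; cumulative 14280. Total 14280.
Order Q = ((L₁ L₂) ((L₃ L₄) L₅)): (L₁ L₂): 20×18 by 18×18 → 20×18, cost 20·18·18 = 6480; (L₃ L₄): 18×15 by 15×3 → 18×3, cost 18·15·3 = 810; ((L₃ L₄) L₅): 18×3 by 3×25 → 18×25, cost 18·3·25 = 1350; cumulative 2160; ((L₁ L₂) ((L₃ L₄) L₅)): 20×18 by 18×25 → 20×25, cost 20·18·25 = 9000; cumulative 17640. Total 17640.
Difference: |14280 − 17640| = 3360.

3360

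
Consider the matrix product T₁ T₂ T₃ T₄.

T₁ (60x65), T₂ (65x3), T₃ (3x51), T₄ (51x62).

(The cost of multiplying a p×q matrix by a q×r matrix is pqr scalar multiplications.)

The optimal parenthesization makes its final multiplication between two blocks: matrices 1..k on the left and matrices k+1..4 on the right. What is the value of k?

2

Adjacent pairs: T₁T₂ = 60·65·3 = 11700; T₂T₃ = 65·3·51 = 9945; T₃T₄ = 3·51·62 = 9486.
Length 3: T₁..T₃: k=1: 0+9945+60·65·51=208845; k=2: 11700+0+60·3·51=20880 → min 20880 | T₂..T₄: k=2: 0+9486+65·3·62=21576; k=3: 9945+0+65·51·62=215475 → min 21576.
Top-level splits: k=1: (T₁..T₁)·(T₂..T₄) → 0+21576+60·65·62 = 263376; k=2: (T₁..T₂)·(T₃..T₄) → 11700+9486+60·3·62 = 32346; k=3: (T₁..T₃)·(T₄..T₄) → 20880+0+60·51·62 = 210600.
Best split is after T₂, i.e. k = 2.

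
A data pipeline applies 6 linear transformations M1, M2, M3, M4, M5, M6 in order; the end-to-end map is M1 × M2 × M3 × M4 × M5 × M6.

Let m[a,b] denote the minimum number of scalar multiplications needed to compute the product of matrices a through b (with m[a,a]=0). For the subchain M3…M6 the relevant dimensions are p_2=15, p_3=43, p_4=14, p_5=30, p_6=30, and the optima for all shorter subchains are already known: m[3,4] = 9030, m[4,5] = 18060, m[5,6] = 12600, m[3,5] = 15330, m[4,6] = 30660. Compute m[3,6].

27930

m[3,6] = min over k∈[3,5] of m[3,k]+m[k+1,6]+p_{2}·p_k·p_{6}.
k=3: 0 + 30660 + 15·43·30 = 50010; k=4: 9030 + 12600 + 15·14·30 = 27930; k=5: 15330 + 0 + 15·30·30 = 28830.
Minimum: 27930 at k=4.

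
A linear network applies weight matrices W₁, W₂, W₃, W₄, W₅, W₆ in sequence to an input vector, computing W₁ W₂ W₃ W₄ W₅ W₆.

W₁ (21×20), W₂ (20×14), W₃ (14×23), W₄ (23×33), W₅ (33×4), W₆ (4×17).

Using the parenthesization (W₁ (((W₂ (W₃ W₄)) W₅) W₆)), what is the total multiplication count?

31006

(W₃ W₄): 14×23 by 23×33 → 14×33, cost 14·23·33 = 10626
(W₂ (W₃ W₄)): 20×14 by 14×33 → 20×33, cost 20·14·33 = 9240; cumulative 19866
((W₂ (W₃ W₄)) W₅): 20×33 by 33×4 → 20×4, cost 20·33·4 = 2640; cumulative 22506
(((W₂ (W₃ W₄)) W₅) W₆): 20×4 by 4×17 → 20×17, cost 20·4·17 = 1360; cumulative 23866
(W₁ (((W₂ (W₃ W₄)) W₅) W₆)): 21×20 by 20×17 → 21×17, cost 21·20·17 = 7140; cumulative 31006
Total: 31006 scalar multiplications.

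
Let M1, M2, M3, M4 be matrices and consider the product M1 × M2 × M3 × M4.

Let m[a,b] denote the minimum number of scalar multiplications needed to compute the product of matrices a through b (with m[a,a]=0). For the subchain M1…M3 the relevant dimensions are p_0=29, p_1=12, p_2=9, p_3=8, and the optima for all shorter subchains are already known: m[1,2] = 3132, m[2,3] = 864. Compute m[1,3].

3648

m[1,3] = min over k∈[1,2] of m[1,k]+m[k+1,3]+p_{0}·p_k·p_{3}.
k=1: 0 + 864 + 29·12·8 = 3648; k=2: 3132 + 0 + 29·9·8 = 5220.
Minimum: 3648 at k=1.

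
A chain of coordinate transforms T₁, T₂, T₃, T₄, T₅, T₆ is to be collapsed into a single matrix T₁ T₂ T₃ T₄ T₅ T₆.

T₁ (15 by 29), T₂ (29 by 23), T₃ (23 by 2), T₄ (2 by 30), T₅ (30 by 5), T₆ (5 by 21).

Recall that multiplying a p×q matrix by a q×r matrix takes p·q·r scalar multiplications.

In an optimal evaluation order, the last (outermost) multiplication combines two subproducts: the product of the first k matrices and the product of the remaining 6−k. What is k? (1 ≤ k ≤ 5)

3

Adjacent pairs: T₁T₂ = 15·29·23 = 10005; T₂T₃ = 29·23·2 = 1334; T₃T₄ = 23·2·30 = 1380; T₄T₅ = 2·30·5 = 300; T₅T₆ = 30·5·21 = 3150.
Length 3: T₁..T₃: k=1: 0+1334+15·29·2=2204; k=2: 10005+0+15·23·2=10695 → min 2204 | T₂..T₄: k=2: 0+1380+29·23·30=21390; k=3: 1334+0+29·2·30=3074 → min 3074 | T₃..T₅: k=3: 0+300+23·2·5=530; k=4: 1380+0+23·30·5=4830 → min 530 | T₄..T₆: k=4: 0+3150+2·30·21=4410; k=5: 300+0+2·5·21=510 → min 510.
Length 4: T₁..T₄: k=1: 0+3074+15·29·30=16124; k=2: 10005+1380+15·23·30=21735; k=3: 2204+0+15·2·30=3104 → min 3104 | T₂..T₅: k=2: 0+530+29·23·5=3865; k=3: 1334+300+29·2·5=1924; k=4: 3074+0+29·30·5=7424 → min 1924 | T₃..T₆: k=3: 0+510+23·2·21=1476; k=4: 1380+3150+23·30·21=19020; k=5: 530+0+23·5·21=2945 → min 1476.
Length 5: T₁..T₅: k=1: 0+1924+15·29·5=4099; k=2: 10005+530+15·23·5=12260; k=3: 2204+300+15·2·5=2654; k=4: 3104+0+15·30·5=5354 → min 2654 | T₂..T₆: k=2: 0+1476+29·23·21=15483; k=3: 1334+510+29·2·21=3062; k=4: 3074+3150+29·30·21=24494; k=5: 1924+0+29·5·21=4969 → min 3062.
Top-level splits: k=1: (T₁..T₁)·(T₂..T₆) → 0+3062+15·29·21 = 12197; k=2: (T₁..T₂)·(T₃..T₆) → 10005+1476+15·23·21 = 18726; k=3: (T₁..T₃)·(T₄..T₆) → 2204+510+15·2·21 = 3344; k=4: (T₁..T₄)·(T₅..T₆) → 3104+3150+15·30·21 = 15704; k=5: (T₁..T₅)·(T₆..T₆) → 2654+0+15·5·21 = 4229.
Best split is after T₃, i.e. k = 3.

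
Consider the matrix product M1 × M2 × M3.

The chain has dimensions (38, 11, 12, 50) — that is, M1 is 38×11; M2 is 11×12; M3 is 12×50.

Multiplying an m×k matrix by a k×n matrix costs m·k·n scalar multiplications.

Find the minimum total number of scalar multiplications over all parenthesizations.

27500

Order (M1 × (M2 × M3)): (M2 × M3): 11×12 by 12×50 → 11×50, cost 11·12·50 = 6600; (M1 × (M2 × M3)): 38×11 by 11×50 → 38×50, cost 38·11·50 = 20900; cumulative 27500. Total 27500.
Order ((M1 × M2) × M3): (M1 × M2): 38×11 by 11×12 → 38×12, cost 38·11·12 = 5016; ((M1 × M2) × M3): 38×12 by 12×50 → 38×50, cost 38·12·50 = 22800; cumulative 27816. Total 27816.
Minimum: 27500.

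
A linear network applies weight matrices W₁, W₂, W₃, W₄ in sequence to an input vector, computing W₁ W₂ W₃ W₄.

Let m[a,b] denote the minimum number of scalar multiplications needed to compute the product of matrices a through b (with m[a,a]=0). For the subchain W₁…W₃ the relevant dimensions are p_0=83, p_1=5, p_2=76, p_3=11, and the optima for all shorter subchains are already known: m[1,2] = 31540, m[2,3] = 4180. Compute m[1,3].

8745

m[1,3] = min over k∈[1,2] of m[1,k]+m[k+1,3]+p_{0}·p_k·p_{3}.
k=1: 0 + 4180 + 83·5·11 = 8745; k=2: 31540 + 0 + 83·76·11 = 100928.
Minimum: 8745 at k=1.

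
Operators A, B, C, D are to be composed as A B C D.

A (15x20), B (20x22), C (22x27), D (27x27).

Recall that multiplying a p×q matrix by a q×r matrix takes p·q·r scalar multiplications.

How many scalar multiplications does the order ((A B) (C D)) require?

(A B): 15×20 by 20×22 → 15×22, cost 15·20·22 = 6600
(C D): 22×27 by 27×27 → 22×27, cost 22·27·27 = 16038
((A B) (C D)): 15×22 by 22×27 → 15×27, cost 15·22·27 = 8910; cumulative 31548
Total: 31548 scalar multiplications.

31548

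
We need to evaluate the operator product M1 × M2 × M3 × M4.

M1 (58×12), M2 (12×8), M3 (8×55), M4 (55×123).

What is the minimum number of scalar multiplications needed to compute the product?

Adjacent pairs: M1M2 = 58·12·8 = 5568; M2M3 = 12·8·55 = 5280; M3M4 = 8·55·123 = 54120.
Length 3: M1..M3: k=1: 0+5280+58·12·55=43560; k=2: 5568+0+58·8·55=31088 → min 31088 | M2..M4: k=2: 0+54120+12·8·123=65928; k=3: 5280+0+12·55·123=86460 → min 65928.
Length 4: M1..M4: k=1: 0+65928+58·12·123=151536; k=2: 5568+54120+58·8·123=116760; k=3: 31088+0+58·55·123=423458 → min 116760.
Optimal order: ((M1 × M2) × (M3 × M4)) with cost 116760.

116760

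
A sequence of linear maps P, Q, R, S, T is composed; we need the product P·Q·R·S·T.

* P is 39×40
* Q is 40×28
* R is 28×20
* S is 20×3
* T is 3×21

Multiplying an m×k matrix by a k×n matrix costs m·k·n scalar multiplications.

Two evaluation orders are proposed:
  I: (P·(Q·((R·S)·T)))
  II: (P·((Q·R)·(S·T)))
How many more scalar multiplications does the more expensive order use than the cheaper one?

13496

Order I = (P·(Q·((R·S)·T))): (R·S): 28×20 by 20×3 → 28×3, cost 28·20·3 = 1680; ((R·S)·T): 28×3 by 3×21 → 28×21, cost 28·3·21 = 1764; cumulative 3444; (Q·((R·S)·T)): 40×28 by 28×21 → 40×21, cost 40·28·21 = 23520; cumulative 26964; (P·(Q·((R·S)·T))): 39×40 by 40×21 → 39×21, cost 39·40·21 = 32760; cumulative 59724. Total 59724.
Order II = (P·((Q·R)·(S·T))): (Q·R): 40×28 by 28×20 → 40×20, cost 40·28·20 = 22400; (S·T): 20×3 by 3×21 → 20×21, cost 20·3·21 = 1260; ((Q·R)·(S·T)): 40×20 by 20×21 → 40×21, cost 40·20·21 = 16800; cumulative 40460; (P·((Q·R)·(S·T))): 39×40 by 40×21 → 39×21, cost 39·40·21 = 32760; cumulative 73220. Total 73220.
Difference: |59724 − 73220| = 13496.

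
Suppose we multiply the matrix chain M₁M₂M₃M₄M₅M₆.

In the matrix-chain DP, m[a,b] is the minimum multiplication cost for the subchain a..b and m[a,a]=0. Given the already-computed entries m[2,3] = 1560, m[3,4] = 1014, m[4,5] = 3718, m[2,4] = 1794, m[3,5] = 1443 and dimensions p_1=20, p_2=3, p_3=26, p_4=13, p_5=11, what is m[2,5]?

m[2,5] = min over k∈[2,4] of m[2,k]+m[k+1,5]+p_{1}·p_k·p_{5}.
k=2: 0 + 1443 + 20·3·11 = 2103; k=3: 1560 + 3718 + 20·26·11 = 10998; k=4: 1794 + 0 + 20·13·11 = 4654.
Minimum: 2103 at k=2.

2103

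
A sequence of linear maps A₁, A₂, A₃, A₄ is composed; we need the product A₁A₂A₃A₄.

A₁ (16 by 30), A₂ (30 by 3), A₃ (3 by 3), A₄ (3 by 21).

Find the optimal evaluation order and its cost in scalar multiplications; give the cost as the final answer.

Adjacent pairs: A₁A₂ = 16·30·3 = 1440; A₂A₃ = 30·3·3 = 270; A₃A₄ = 3·3·21 = 189.
Length 3: A₁..A₃: k=1: 0+270+16·30·3=1710; k=2: 1440+0+16·3·3=1584 → min 1584 | A₂..A₄: k=2: 0+189+30·3·21=2079; k=3: 270+0+30·3·21=2160 → min 2079.
Length 4: A₁..A₄: k=1: 0+2079+16·30·21=12159; k=2: 1440+189+16·3·21=2637; k=3: 1584+0+16·3·21=2592 → min 2592.
Optimal parenthesization: (((A₁A₂)A₃)A₄) with cost 2592.

2592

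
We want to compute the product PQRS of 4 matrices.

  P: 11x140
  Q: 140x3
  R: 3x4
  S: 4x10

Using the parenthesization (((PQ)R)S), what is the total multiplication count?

(PQ): 11×140 by 140×3 → 11×3, cost 11·140·3 = 4620
((PQ)R): 11×3 by 3×4 → 11×4, cost 11·3·4 = 132; cumulative 4752
(((PQ)R)S): 11×4 by 4×10 → 11×10, cost 11·4·10 = 440; cumulative 5192
Total: 5192 scalar multiplications.

5192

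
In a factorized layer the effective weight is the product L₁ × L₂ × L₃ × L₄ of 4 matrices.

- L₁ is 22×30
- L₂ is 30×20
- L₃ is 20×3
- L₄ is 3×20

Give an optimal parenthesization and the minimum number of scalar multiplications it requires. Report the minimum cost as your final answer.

5100

Adjacent pairs: L₁L₂ = 22·30·20 = 13200; L₂L₃ = 30·20·3 = 1800; L₃L₄ = 20·3·20 = 1200.
Length 3: L₁..L₃: k=1: 0+1800+22·30·3=3780; k=2: 13200+0+22·20·3=14520 → min 3780 | L₂..L₄: k=2: 0+1200+30·20·20=13200; k=3: 1800+0+30·3·20=3600 → min 3600.
Length 4: L₁..L₄: k=1: 0+3600+22·30·20=16800; k=2: 13200+1200+22·20·20=23200; k=3: 3780+0+22·3·20=5100 → min 5100.
Optimal parenthesization: ((L₁ × (L₂ × L₃)) × L₄) with cost 5100.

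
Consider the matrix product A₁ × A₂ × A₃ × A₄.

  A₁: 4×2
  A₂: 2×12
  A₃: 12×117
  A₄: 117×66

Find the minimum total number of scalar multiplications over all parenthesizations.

Adjacent pairs: A₁A₂ = 4·2·12 = 96; A₂A₃ = 2·12·117 = 2808; A₃A₄ = 12·117·66 = 92664.
Length 3: A₁..A₃: k=1: 0+2808+4·2·117=3744; k=2: 96+0+4·12·117=5712 → min 3744 | A₂..A₄: k=2: 0+92664+2·12·66=94248; k=3: 2808+0+2·117·66=18252 → min 18252.
Length 4: A₁..A₄: k=1: 0+18252+4·2·66=18780; k=2: 96+92664+4·12·66=95928; k=3: 3744+0+4·117·66=34632 → min 18780.
Optimal order: (A₁ × ((A₂ × A₃) × A₄)) with cost 18780.

18780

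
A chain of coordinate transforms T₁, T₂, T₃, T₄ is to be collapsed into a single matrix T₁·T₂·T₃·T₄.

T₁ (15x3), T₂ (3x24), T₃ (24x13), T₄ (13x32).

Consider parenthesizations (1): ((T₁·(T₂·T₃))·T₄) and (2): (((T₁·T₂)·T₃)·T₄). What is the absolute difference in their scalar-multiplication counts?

Order (1) = ((T₁·(T₂·T₃))·T₄): (T₂·T₃): 3×24 by 24×13 → 3×13, cost 3·24·13 = 936; (T₁·(T₂·T₃)): 15×3 by 3×13 → 15×13, cost 15·3·13 = 585; cumulative 1521; ((T₁·(T₂·T₃))·T₄): 15×13 by 13×32 → 15×32, cost 15·13·32 = 6240; cumulative 7761. Total 7761.
Order (2) = (((T₁·T₂)·T₃)·T₄): (T₁·T₂): 15×3 by 3×24 → 15×24, cost 15·3·24 = 1080; ((T₁·T₂)·T₃): 15×24 by 24×13 → 15×13, cost 15·24·13 = 4680; cumulative 5760; (((T₁·T₂)·T₃)·T₄): 15×13 by 13×32 → 15×32, cost 15·13·32 = 6240; cumulative 12000. Total 12000.
Difference: |7761 − 12000| = 4239.

4239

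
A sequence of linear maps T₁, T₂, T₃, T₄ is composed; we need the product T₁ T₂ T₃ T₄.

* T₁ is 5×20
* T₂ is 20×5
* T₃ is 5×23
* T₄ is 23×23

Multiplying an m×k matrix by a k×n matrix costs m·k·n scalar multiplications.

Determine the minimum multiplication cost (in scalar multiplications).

Adjacent pairs: T₁T₂ = 5·20·5 = 500; T₂T₃ = 20·5·23 = 2300; T₃T₄ = 5·23·23 = 2645.
Length 3: T₁..T₃: k=1: 0+2300+5·20·23=4600; k=2: 500+0+5·5·23=1075 → min 1075 | T₂..T₄: k=2: 0+2645+20·5·23=4945; k=3: 2300+0+20·23·23=12880 → min 4945.
Length 4: T₁..T₄: k=1: 0+4945+5·20·23=7245; k=2: 500+2645+5·5·23=3720; k=3: 1075+0+5·23·23=3720 → min 3720.
Optimal order: ((T₁ T₂) (T₃ T₄)) with cost 3720.

3720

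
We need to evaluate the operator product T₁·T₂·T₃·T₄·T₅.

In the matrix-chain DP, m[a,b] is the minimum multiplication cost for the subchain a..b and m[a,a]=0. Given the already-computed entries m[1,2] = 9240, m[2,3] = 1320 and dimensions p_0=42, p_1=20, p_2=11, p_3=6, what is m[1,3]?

m[1,3] = min over k∈[1,2] of m[1,k]+m[k+1,3]+p_{0}·p_k·p_{3}.
k=1: 0 + 1320 + 42·20·6 = 6360; k=2: 9240 + 0 + 42·11·6 = 12012.
Minimum: 6360 at k=1.

6360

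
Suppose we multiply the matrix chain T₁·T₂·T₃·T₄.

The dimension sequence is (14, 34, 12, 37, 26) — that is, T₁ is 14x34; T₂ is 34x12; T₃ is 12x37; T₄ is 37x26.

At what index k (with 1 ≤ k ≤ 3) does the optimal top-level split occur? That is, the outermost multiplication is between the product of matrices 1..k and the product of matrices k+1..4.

2

Adjacent pairs: T₁T₂ = 14·34·12 = 5712; T₂T₃ = 34·12·37 = 15096; T₃T₄ = 12·37·26 = 11544.
Length 3: T₁..T₃: k=1: 0+15096+14·34·37=32708; k=2: 5712+0+14·12·37=11928 → min 11928 | T₂..T₄: k=2: 0+11544+34·12·26=22152; k=3: 15096+0+34·37·26=47804 → min 22152.
Top-level splits: k=1: (T₁..T₁)·(T₂..T₄) → 0+22152+14·34·26 = 34528; k=2: (T₁..T₂)·(T₃..T₄) → 5712+11544+14·12·26 = 21624; k=3: (T₁..T₃)·(T₄..T₄) → 11928+0+14·37·26 = 25396.
Best split is after T₂, i.e. k = 2.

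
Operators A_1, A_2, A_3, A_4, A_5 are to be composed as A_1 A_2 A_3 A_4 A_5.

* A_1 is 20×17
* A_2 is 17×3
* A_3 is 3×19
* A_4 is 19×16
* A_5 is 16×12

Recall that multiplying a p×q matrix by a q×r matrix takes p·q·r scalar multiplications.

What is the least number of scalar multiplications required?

3228

Adjacent pairs: A_1A_2 = 20·17·3 = 1020; A_2A_3 = 17·3·19 = 969; A_3A_4 = 3·19·16 = 912; A_4A_5 = 19·16·12 = 3648.
Length 3: A_1..A_3: k=1: 0+969+20·17·19=7429; k=2: 1020+0+20·3·19=2160 → min 2160 | A_2..A_4: k=2: 0+912+17·3·16=1728; k=3: 969+0+17·19·16=6137 → min 1728 | A_3..A_5: k=3: 0+3648+3·19·12=4332; k=4: 912+0+3·16·12=1488 → min 1488.
Length 4: A_1..A_4: k=1: 0+1728+20·17·16=7168; k=2: 1020+912+20·3·16=2892; k=3: 2160+0+20·19·16=8240 → min 2892 | A_2..A_5: k=2: 0+1488+17·3·12=2100; k=3: 969+3648+17·19·12=8493; k=4: 1728+0+17·16·12=4992 → min 2100.
Length 5: A_1..A_5: k=1: 0+2100+20·17·12=6180; k=2: 1020+1488+20·3·12=3228; k=3: 2160+3648+20·19·12=10368; k=4: 2892+0+20·16·12=6732 → min 3228.
Optimal order: ((A_1 A_2) ((A_3 A_4) A_5)) with cost 3228.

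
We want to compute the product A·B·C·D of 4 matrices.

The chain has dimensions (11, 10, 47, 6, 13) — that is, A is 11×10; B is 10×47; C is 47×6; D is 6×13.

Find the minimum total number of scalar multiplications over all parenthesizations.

Adjacent pairs: AB = 11·10·47 = 5170; BC = 10·47·6 = 2820; CD = 47·6·13 = 3666.
Length 3: A..C: k=1: 0+2820+11·10·6=3480; k=2: 5170+0+11·47·6=8272 → min 3480 | B..D: k=2: 0+3666+10·47·13=9776; k=3: 2820+0+10·6·13=3600 → min 3600.
Length 4: A..D: k=1: 0+3600+11·10·13=5030; k=2: 5170+3666+11·47·13=15557; k=3: 3480+0+11·6·13=4338 → min 4338.
Optimal order: ((A·(B·C))·D) with cost 4338.

4338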